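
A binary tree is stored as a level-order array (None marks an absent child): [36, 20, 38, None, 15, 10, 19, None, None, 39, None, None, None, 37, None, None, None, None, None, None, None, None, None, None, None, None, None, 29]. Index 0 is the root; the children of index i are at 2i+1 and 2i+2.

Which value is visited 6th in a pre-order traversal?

10

Pre-order visits the node, then its left subtree, then its right subtree.
Visit 36.
At 36: go left to 20.
  Visit 20.
  At 20: no left child.
  At 20: go right to 15.
    Visit 15.
    At 15: go left to 39.
      39 is a leaf — visit 39.
    At 15: no right child.
At 36: go right to 38.
  Visit 38.
  At 38: go left to 10.
    10 is a leaf — visit 10.
  At 38: go right to 19.
    Visit 19.
    At 19: go left to 37.
      Visit 37.
      At 37: go left to 29.
        29 is a leaf — visit 29.
      At 37: no right child.
    At 19: no right child.
Full pre-order sequence: 36, 20, 15, 39, 38, 10, 19, 37, 29.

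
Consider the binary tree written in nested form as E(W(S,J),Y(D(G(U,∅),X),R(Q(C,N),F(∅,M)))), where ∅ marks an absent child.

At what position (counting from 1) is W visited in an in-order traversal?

2

In-order visits the left subtree, then the node, then the right subtree.
At E: go left to W.
  At W: go left to S.
    S is a leaf — visit S.
  Visit W.
  At W: go right to J.
    J is a leaf — visit J.
Visit E.
At E: go right to Y.
  At Y: go left to D.
    At D: go left to G.
      At G: go left to U.
        U is a leaf — visit U.
      Visit G.
      At G: no right child.
    Visit D.
    At D: go right to X.
      X is a leaf — visit X.
  Visit Y.
  At Y: go right to R.
    At R: go left to Q.
      At Q: go left to C.
        C is a leaf — visit C.
      Visit Q.
      At Q: go right to N.
        N is a leaf — visit N.
    Visit R.
    At R: go right to F.
      At F: no left child.
      Visit F.
      At F: go right to M.
        M is a leaf — visit M.
Full in-order sequence: S, W, J, E, U, G, D, X, Y, C, Q, N, R, F, M.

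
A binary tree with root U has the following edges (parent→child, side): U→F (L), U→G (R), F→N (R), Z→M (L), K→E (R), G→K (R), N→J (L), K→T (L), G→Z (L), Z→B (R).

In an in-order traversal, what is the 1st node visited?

F

In-order visits the left subtree, then the node, then the right subtree.
At U: go left to F.
  At F: no left child.
  Visit F.
  At F: go right to N.
    At N: go left to J.
      J is a leaf — visit J.
    Visit N.
    At N: no right child.
Visit U.
At U: go right to G.
  At G: go left to Z.
    At Z: go left to M.
      M is a leaf — visit M.
    Visit Z.
    At Z: go right to B.
      B is a leaf — visit B.
  Visit G.
  At G: go right to K.
    At K: go left to T.
      T is a leaf — visit T.
    Visit K.
    At K: go right to E.
      E is a leaf — visit E.
Full in-order sequence: F, J, N, U, M, Z, B, G, T, K, E.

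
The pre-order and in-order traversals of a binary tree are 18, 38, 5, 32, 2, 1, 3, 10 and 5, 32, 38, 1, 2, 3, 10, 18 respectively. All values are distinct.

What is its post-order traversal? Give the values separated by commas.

32, 5, 1, 10, 3, 2, 38, 18

The first element of pre-order is the root; it splits in-order into left and right subtrees.
Root 18: left subtree has 7 nodes {5, 32, 38, 1, 2, 3, 10}, right has 0 { }.
  Root 38: left subtree has 2 nodes {5, 32}, right has 4 {1, 2, 3, 10}.
    Root 5: left subtree has 0 nodes { }, right has 1 {32}.
    Root 2: left subtree has 1 node {1}, right has 2 {3, 10}.
      Root 3: left subtree has 0 nodes { }, right has 1 {10}.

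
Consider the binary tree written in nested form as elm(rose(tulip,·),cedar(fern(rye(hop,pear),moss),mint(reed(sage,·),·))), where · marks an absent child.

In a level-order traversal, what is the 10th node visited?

hop

Level-order visits nodes level by level from the root, left to right within each level.
Level 0: elm
Level 1: rose, cedar
Level 2: tulip, fern, mint
Level 3: rye, moss, reed
Level 4: hop, pear, sage
Full level-order sequence: elm, rose, cedar, tulip, fern, mint, rye, moss, reed, hop, pear, sage.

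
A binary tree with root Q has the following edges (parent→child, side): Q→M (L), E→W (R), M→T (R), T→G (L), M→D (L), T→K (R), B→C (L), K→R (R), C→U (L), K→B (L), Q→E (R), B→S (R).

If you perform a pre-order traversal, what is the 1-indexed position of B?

7

Pre-order visits the node, then its left subtree, then its right subtree.
Visit Q.
At Q: go left to M.
  Visit M.
  At M: go left to D.
    D is a leaf — visit D.
  At M: go right to T.
    Visit T.
    At T: go left to G.
      G is a leaf — visit G.
    At T: go right to K.
      Visit K.
      At K: go left to B.
        Visit B.
        At B: go left to C.
          Visit C.
          At C: go left to U.
            U is a leaf — visit U.
          At C: no right child.
        At B: go right to S.
          S is a leaf — visit S.
      At K: go right to R.
        R is a leaf — visit R.
At Q: go right to E.
  Visit E.
  At E: no left child.
  At E: go right to W.
    W is a leaf — visit W.
Full pre-order sequence: Q, M, D, T, G, K, B, C, U, S, R, E, W.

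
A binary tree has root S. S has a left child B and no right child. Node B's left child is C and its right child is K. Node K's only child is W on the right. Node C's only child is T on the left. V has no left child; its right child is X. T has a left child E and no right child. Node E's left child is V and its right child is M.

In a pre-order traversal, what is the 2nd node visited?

B

Pre-order visits the node, then its left subtree, then its right subtree.
Visit S.
At S: go left to B.
  Visit B.
  At B: go left to C.
    Visit C.
    At C: go left to T.
      Visit T.
      At T: go left to E.
        Visit E.
        At E: go left to V.
          Visit V.
          At V: no left child.
          At V: go right to X.
            X is a leaf — visit X.
        At E: go right to M.
          M is a leaf — visit M.
      At T: no right child.
    At C: no right child.
  At B: go right to K.
    Visit K.
    At K: no left child.
    At K: go right to W.
      W is a leaf — visit W.
At S: no right child.
Full pre-order sequence: S, B, C, T, E, V, X, M, K, W.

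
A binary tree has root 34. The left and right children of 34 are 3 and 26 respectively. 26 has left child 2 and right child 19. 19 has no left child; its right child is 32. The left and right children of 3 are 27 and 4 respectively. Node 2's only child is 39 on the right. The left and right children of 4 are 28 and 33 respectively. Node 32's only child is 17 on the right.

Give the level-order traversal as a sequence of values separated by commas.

Level-order visits nodes level by level from the root, left to right within each level.
Level 0: 34
Level 1: 3, 26
Level 2: 27, 4, 2, 19
Level 3: 28, 33, 39, 32
Level 4: 17

34, 3, 26, 27, 4, 2, 19, 28, 33, 39, 32, 17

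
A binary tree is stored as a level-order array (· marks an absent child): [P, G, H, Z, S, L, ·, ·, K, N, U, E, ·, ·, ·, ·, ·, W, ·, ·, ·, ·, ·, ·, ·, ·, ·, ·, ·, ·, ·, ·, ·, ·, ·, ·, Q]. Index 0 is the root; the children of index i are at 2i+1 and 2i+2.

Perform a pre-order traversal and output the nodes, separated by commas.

Pre-order visits the node, then its left subtree, then its right subtree.
Visit P.
At P: go left to G.
  Visit G.
  At G: go left to Z.
    Visit Z.
    At Z: no left child.
    At Z: go right to K.
      Visit K.
      At K: go left to W.
        Visit W.
        At W: no left child.
        At W: go right to Q.
          Q is a leaf — visit Q.
      At K: no right child.
  At G: go right to S.
    Visit S.
    At S: go left to N.
      N is a leaf — visit N.
    At S: go right to U.
      U is a leaf — visit U.
At P: go right to H.
  Visit H.
  At H: go left to L.
    Visit L.
    At L: go left to E.
      E is a leaf — visit E.
    At L: no right child.
  At H: no right child.

P, G, Z, K, W, Q, S, N, U, H, L, E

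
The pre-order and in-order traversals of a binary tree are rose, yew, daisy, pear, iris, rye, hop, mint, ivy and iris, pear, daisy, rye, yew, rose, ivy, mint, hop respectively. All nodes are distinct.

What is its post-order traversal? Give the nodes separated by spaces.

iris pear rye daisy yew ivy mint hop rose

The first element of pre-order is the root; it splits in-order into left and right subtrees.
Root rose: left subtree has 5 nodes {iris, pear, daisy, rye, yew}, right has 3 {ivy, mint, hop}.
  Root yew: left subtree has 4 nodes {iris, pear, daisy, rye}, right has 0 { }.
    Root daisy: left subtree has 2 nodes {iris, pear}, right has 1 {rye}.
      Root pear: left subtree has 1 node {iris}, right has 0 { }.
  Root hop: left subtree has 2 nodes {ivy, mint}, right has 0 { }.
    Root mint: left subtree has 1 node {ivy}, right has 0 { }.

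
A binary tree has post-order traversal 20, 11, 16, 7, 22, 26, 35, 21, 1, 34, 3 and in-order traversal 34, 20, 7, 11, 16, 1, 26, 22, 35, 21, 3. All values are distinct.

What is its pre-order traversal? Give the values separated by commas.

The last element of post-order is the root; it splits in-order into left and right subtrees.
Root 3: left subtree has 10 nodes {34, 20, 7, 11, 16, 1, 26, 22, 35, 21}, right has 0 { }.
  Root 34: left subtree has 0 nodes { }, right has 9 {20, 7, 11, 16, 1, 26, 22, 35, 21}.
    Root 1: left subtree has 4 nodes {20, 7, 11, 16}, right has 4 {26, 22, 35, 21}.
      Root 7: left subtree has 1 node {20}, right has 2 {11, 16}.
        Root 16: left subtree has 1 node {11}, right has 0 { }.
      Root 21: left subtree has 3 nodes {26, 22, 35}, right has 0 { }.
        Root 35: left subtree has 2 nodes {26, 22}, right has 0 { }.
          Root 26: left subtree has 0 nodes { }, right has 1 {22}.

3, 34, 1, 7, 20, 16, 11, 21, 35, 26, 22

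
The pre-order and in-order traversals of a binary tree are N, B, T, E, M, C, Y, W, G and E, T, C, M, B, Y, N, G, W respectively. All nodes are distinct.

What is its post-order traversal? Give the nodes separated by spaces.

E C M T Y B G W N

The first element of pre-order is the root; it splits in-order into left and right subtrees.
Root N: left subtree has 6 nodes {E, T, C, M, B, Y}, right has 2 {G, W}.
  Root B: left subtree has 4 nodes {E, T, C, M}, right has 1 {Y}.
    Root T: left subtree has 1 node {E}, right has 2 {C, M}.
      Root M: left subtree has 1 node {C}, right has 0 { }.
  Root W: left subtree has 1 node {G}, right has 0 { }.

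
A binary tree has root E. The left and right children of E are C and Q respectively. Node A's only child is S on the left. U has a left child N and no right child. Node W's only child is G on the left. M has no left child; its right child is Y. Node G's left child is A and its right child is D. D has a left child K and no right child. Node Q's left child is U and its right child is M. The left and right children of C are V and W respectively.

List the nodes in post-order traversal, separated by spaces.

V S A K D G W C N U Y M Q E

Post-order visits the left subtree, then the right subtree, then the node.
At E: go left to C.
  At C: go left to V.
    V is a leaf — visit V.
  At C: go right to W.
    At W: go left to G.
      At G: go left to A.
        At A: go left to S.
          S is a leaf — visit S.
        At A: no right child.
        Visit A.
      At G: go right to D.
        At D: go left to K.
          K is a leaf — visit K.
        At D: no right child.
        Visit D.
      Visit G.
    At W: no right child.
    Visit W.
  Visit C.
At E: go right to Q.
  At Q: go left to U.
    At U: go left to N.
      N is a leaf — visit N.
    At U: no right child.
    Visit U.
  At Q: go right to M.
    At M: no left child.
    At M: go right to Y.
      Y is a leaf — visit Y.
    Visit M.
  Visit Q.
Visit E.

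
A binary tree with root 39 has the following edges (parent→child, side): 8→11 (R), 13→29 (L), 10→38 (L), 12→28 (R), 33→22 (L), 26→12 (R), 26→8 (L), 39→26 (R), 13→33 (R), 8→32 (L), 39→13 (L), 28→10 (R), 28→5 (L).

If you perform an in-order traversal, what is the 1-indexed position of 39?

In-order visits the left subtree, then the node, then the right subtree.
At 39: go left to 13.
  At 13: go left to 29.
    29 is a leaf — visit 29.
  Visit 13.
  At 13: go right to 33.
    At 33: go left to 22.
      22 is a leaf — visit 22.
    Visit 33.
    At 33: no right child.
Visit 39.
At 39: go right to 26.
  At 26: go left to 8.
    At 8: go left to 32.
      32 is a leaf — visit 32.
    Visit 8.
    At 8: go right to 11.
      11 is a leaf — visit 11.
  Visit 26.
  At 26: go right to 12.
    At 12: no left child.
    Visit 12.
    At 12: go right to 28.
      At 28: go left to 5.
        5 is a leaf — visit 5.
      Visit 28.
      At 28: go right to 10.
        At 10: go left to 38.
          38 is a leaf — visit 38.
        Visit 10.
        At 10: no right child.
Full in-order sequence: 29, 13, 22, 33, 39, 32, 8, 11, 26, 12, 5, 28, 38, 10.

5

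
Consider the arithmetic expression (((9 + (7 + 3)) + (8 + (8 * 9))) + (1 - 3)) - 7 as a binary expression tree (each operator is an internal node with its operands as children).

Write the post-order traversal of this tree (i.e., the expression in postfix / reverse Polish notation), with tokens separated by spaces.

Post-order on an expression tree gives postfix notation: for each operator, emit left operand, right operand, then the operator.

9 7 3 + + 8 8 9 * + + 1 3 - + 7 -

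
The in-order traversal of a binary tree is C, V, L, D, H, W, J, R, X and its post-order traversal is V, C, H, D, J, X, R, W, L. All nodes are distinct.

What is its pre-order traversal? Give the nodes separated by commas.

The last element of post-order is the root; it splits in-order into left and right subtrees.
Root L: left subtree has 2 nodes {C, V}, right has 6 {D, H, W, J, R, X}.
  Root C: left subtree has 0 nodes { }, right has 1 {V}.
  Root W: left subtree has 2 nodes {D, H}, right has 3 {J, R, X}.
    Root D: left subtree has 0 nodes { }, right has 1 {H}.
    Root R: left subtree has 1 node {J}, right has 1 {X}.

L, C, V, W, D, H, R, J, X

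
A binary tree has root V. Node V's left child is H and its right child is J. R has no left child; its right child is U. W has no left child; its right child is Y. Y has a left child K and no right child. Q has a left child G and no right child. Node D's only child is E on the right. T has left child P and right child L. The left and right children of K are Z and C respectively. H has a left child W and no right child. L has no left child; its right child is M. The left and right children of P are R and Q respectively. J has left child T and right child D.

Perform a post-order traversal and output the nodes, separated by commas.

Post-order visits the left subtree, then the right subtree, then the node.
At V: go left to H.
  At H: go left to W.
    At W: no left child.
    At W: go right to Y.
      At Y: go left to K.
        At K: go left to Z.
          Z is a leaf — visit Z.
        At K: go right to C.
          C is a leaf — visit C.
        Visit K.
      At Y: no right child.
      Visit Y.
    Visit W.
  At H: no right child.
  Visit H.
At V: go right to J.
  At J: go left to T.
    At T: go left to P.
      At P: go left to R.
        At R: no left child.
        At R: go right to U.
          U is a leaf — visit U.
        Visit R.
      At P: go right to Q.
        At Q: go left to G.
          G is a leaf — visit G.
        At Q: no right child.
        Visit Q.
      Visit P.
    At T: go right to L.
      At L: no left child.
      At L: go right to M.
        M is a leaf — visit M.
      Visit L.
    Visit T.
  At J: go right to D.
    At D: no left child.
    At D: go right to E.
      E is a leaf — visit E.
    Visit D.
  Visit J.
Visit V.

Z, C, K, Y, W, H, U, R, G, Q, P, M, L, T, E, D, J, V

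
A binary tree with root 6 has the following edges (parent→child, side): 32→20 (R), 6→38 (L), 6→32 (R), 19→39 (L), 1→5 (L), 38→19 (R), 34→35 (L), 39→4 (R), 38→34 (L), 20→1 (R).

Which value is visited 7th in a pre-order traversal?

Pre-order visits the node, then its left subtree, then its right subtree.
Visit 6.
At 6: go left to 38.
  Visit 38.
  At 38: go left to 34.
    Visit 34.
    At 34: go left to 35.
      35 is a leaf — visit 35.
    At 34: no right child.
  At 38: go right to 19.
    Visit 19.
    At 19: go left to 39.
      Visit 39.
      At 39: no left child.
      At 39: go right to 4.
        4 is a leaf — visit 4.
    At 19: no right child.
At 6: go right to 32.
  Visit 32.
  At 32: no left child.
  At 32: go right to 20.
    Visit 20.
    At 20: no left child.
    At 20: go right to 1.
      Visit 1.
      At 1: go left to 5.
        5 is a leaf — visit 5.
      At 1: no right child.
Full pre-order sequence: 6, 38, 34, 35, 19, 39, 4, 32, 20, 1, 5.

4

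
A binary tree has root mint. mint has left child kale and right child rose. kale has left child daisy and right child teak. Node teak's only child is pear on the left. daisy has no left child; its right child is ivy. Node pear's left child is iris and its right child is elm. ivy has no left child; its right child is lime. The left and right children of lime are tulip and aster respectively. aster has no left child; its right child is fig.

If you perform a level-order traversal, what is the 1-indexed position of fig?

13

Level-order visits nodes level by level from the root, left to right within each level.
Level 0: mint
Level 1: kale, rose
Level 2: daisy, teak
Level 3: ivy, pear
Level 4: lime, iris, elm
Level 5: tulip, aster
Level 6: fig
Full level-order sequence: mint, kale, rose, daisy, teak, ivy, pear, lime, iris, elm, tulip, aster, fig.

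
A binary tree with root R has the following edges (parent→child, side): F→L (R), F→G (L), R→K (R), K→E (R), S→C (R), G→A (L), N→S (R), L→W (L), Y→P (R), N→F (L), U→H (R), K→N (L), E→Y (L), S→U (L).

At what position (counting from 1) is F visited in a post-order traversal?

5

Post-order visits the left subtree, then the right subtree, then the node.
At R: no left child.
At R: go right to K.
  At K: go left to N.
    At N: go left to F.
      At F: go left to G.
        At G: go left to A.
          A is a leaf — visit A.
        At G: no right child.
        Visit G.
      At F: go right to L.
        At L: go left to W.
          W is a leaf — visit W.
        At L: no right child.
        Visit L.
      Visit F.
    At N: go right to S.
      At S: go left to U.
        At U: no left child.
        At U: go right to H.
          H is a leaf — visit H.
        Visit U.
      At S: go right to C.
        C is a leaf — visit C.
      Visit S.
    Visit N.
  At K: go right to E.
    At E: go left to Y.
      At Y: no left child.
      At Y: go right to P.
        P is a leaf — visit P.
      Visit Y.
    At E: no right child.
    Visit E.
  Visit K.
Visit R.
Full post-order sequence: A, G, W, L, F, H, U, C, S, N, P, Y, E, K, R.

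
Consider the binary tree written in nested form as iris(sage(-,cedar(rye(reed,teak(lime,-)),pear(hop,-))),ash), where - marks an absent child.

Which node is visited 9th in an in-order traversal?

In-order visits the left subtree, then the node, then the right subtree.
At iris: go left to sage.
  At sage: no left child.
  Visit sage.
  At sage: go right to cedar.
    At cedar: go left to rye.
      At rye: go left to reed.
        reed is a leaf — visit reed.
      Visit rye.
      At rye: go right to teak.
        At teak: go left to lime.
          lime is a leaf — visit lime.
        Visit teak.
        At teak: no right child.
    Visit cedar.
    At cedar: go right to pear.
      At pear: go left to hop.
        hop is a leaf — visit hop.
      Visit pear.
      At pear: no right child.
Visit iris.
At iris: go right to ash.
  ash is a leaf — visit ash.
Full in-order sequence: sage, reed, rye, lime, teak, cedar, hop, pear, iris, ash.

iris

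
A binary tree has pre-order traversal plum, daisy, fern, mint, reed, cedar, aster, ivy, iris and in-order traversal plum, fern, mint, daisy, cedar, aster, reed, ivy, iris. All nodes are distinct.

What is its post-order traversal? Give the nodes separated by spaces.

The first element of pre-order is the root; it splits in-order into left and right subtrees.
Root plum: left subtree has 0 nodes { }, right has 8 {fern, mint, daisy, cedar, aster, reed, ivy, iris}.
  Root daisy: left subtree has 2 nodes {fern, mint}, right has 5 {cedar, aster, reed, ivy, iris}.
    Root fern: left subtree has 0 nodes { }, right has 1 {mint}.
    Root reed: left subtree has 2 nodes {cedar, aster}, right has 2 {ivy, iris}.
      Root cedar: left subtree has 0 nodes { }, right has 1 {aster}.
      Root ivy: left subtree has 0 nodes { }, right has 1 {iris}.

mint fern aster cedar iris ivy reed daisy plum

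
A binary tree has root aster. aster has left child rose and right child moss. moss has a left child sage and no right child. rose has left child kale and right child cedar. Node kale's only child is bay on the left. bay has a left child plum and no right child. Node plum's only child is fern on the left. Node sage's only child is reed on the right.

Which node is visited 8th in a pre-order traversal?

Pre-order visits the node, then its left subtree, then its right subtree.
Visit aster.
At aster: go left to rose.
  Visit rose.
  At rose: go left to kale.
    Visit kale.
    At kale: go left to bay.
      Visit bay.
      At bay: go left to plum.
        Visit plum.
        At plum: go left to fern.
          fern is a leaf — visit fern.
        At plum: no right child.
      At bay: no right child.
    At kale: no right child.
  At rose: go right to cedar.
    cedar is a leaf — visit cedar.
At aster: go right to moss.
  Visit moss.
  At moss: go left to sage.
    Visit sage.
    At sage: no left child.
    At sage: go right to reed.
      reed is a leaf — visit reed.
  At moss: no right child.
Full pre-order sequence: aster, rose, kale, bay, plum, fern, cedar, moss, sage, reed.

moss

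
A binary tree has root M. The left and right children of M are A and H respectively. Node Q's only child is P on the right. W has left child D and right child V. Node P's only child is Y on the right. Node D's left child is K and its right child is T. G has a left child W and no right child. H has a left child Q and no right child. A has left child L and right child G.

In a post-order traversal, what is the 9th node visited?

Post-order visits the left subtree, then the right subtree, then the node.
At M: go left to A.
  At A: go left to L.
    L is a leaf — visit L.
  At A: go right to G.
    At G: go left to W.
      At W: go left to D.
        At D: go left to K.
          K is a leaf — visit K.
        At D: go right to T.
          T is a leaf — visit T.
        Visit D.
      At W: go right to V.
        V is a leaf — visit V.
      Visit W.
    At G: no right child.
    Visit G.
  Visit A.
At M: go right to H.
  At H: go left to Q.
    At Q: no left child.
    At Q: go right to P.
      At P: no left child.
      At P: go right to Y.
        Y is a leaf — visit Y.
      Visit P.
    Visit Q.
  At H: no right child.
  Visit H.
Visit M.
Full post-order sequence: L, K, T, D, V, W, G, A, Y, P, Q, H, M.

Y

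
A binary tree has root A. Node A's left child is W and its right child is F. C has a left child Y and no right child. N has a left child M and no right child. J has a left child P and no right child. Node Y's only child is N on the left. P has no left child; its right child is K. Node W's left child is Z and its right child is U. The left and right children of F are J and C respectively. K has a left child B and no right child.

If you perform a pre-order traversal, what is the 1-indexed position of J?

Pre-order visits the node, then its left subtree, then its right subtree.
Visit A.
At A: go left to W.
  Visit W.
  At W: go left to Z.
    Z is a leaf — visit Z.
  At W: go right to U.
    U is a leaf — visit U.
At A: go right to F.
  Visit F.
  At F: go left to J.
    Visit J.
    At J: go left to P.
      Visit P.
      At P: no left child.
      At P: go right to K.
        Visit K.
        At K: go left to B.
          B is a leaf — visit B.
        At K: no right child.
    At J: no right child.
  At F: go right to C.
    Visit C.
    At C: go left to Y.
      Visit Y.
      At Y: go left to N.
        Visit N.
        At N: go left to M.
          M is a leaf — visit M.
        At N: no right child.
      At Y: no right child.
    At C: no right child.
Full pre-order sequence: A, W, Z, U, F, J, P, K, B, C, Y, N, M.

6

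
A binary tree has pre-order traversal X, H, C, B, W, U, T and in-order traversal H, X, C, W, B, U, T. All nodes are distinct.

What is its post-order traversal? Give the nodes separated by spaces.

H W T U B C X

The first element of pre-order is the root; it splits in-order into left and right subtrees.
Root X: left subtree has 1 node {H}, right has 5 {C, W, B, U, T}.
  Root C: left subtree has 0 nodes { }, right has 4 {W, B, U, T}.
    Root B: left subtree has 1 node {W}, right has 2 {U, T}.
      Root U: left subtree has 0 nodes { }, right has 1 {T}.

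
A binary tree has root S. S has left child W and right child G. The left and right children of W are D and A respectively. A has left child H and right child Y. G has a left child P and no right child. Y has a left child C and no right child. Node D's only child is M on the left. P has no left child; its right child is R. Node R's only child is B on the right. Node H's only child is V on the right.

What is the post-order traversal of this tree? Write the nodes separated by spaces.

Post-order visits the left subtree, then the right subtree, then the node.
At S: go left to W.
  At W: go left to D.
    At D: go left to M.
      M is a leaf — visit M.
    At D: no right child.
    Visit D.
  At W: go right to A.
    At A: go left to H.
      At H: no left child.
      At H: go right to V.
        V is a leaf — visit V.
      Visit H.
    At A: go right to Y.
      At Y: go left to C.
        C is a leaf — visit C.
      At Y: no right child.
      Visit Y.
    Visit A.
  Visit W.
At S: go right to G.
  At G: go left to P.
    At P: no left child.
    At P: go right to R.
      At R: no left child.
      At R: go right to B.
        B is a leaf — visit B.
      Visit R.
    Visit P.
  At G: no right child.
  Visit G.
Visit S.

M D V H C Y A W B R P G S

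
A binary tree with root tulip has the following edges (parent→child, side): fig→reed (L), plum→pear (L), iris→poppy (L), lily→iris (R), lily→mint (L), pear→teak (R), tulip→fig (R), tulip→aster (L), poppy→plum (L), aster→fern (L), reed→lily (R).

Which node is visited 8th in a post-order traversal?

Post-order visits the left subtree, then the right subtree, then the node.
At tulip: go left to aster.
  At aster: go left to fern.
    fern is a leaf — visit fern.
  At aster: no right child.
  Visit aster.
At tulip: go right to fig.
  At fig: go left to reed.
    At reed: no left child.
    At reed: go right to lily.
      At lily: go left to mint.
        mint is a leaf — visit mint.
      At lily: go right to iris.
        At iris: go left to poppy.
          At poppy: go left to plum.
            At plum: go left to pear.
              At pear: no left child.
              At pear: go right to teak.
                teak is a leaf — visit teak.
              Visit pear.
            At plum: no right child.
            Visit plum.
          At poppy: no right child.
          Visit poppy.
        At iris: no right child.
        Visit iris.
      Visit lily.
    Visit reed.
  At fig: no right child.
  Visit fig.
Visit tulip.
Full post-order sequence: fern, aster, mint, teak, pear, plum, poppy, iris, lily, reed, fig, tulip.

iris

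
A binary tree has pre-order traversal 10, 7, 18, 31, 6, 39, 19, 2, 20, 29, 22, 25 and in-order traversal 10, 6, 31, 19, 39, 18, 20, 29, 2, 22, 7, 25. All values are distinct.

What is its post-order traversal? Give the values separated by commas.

The first element of pre-order is the root; it splits in-order into left and right subtrees.
Root 10: left subtree has 0 nodes { }, right has 11 {6, 31, 19, 39, 18, 20, 29, 2, 22, 7, 25}.
  Root 7: left subtree has 9 nodes {6, 31, 19, 39, 18, 20, 29, 2, 22}, right has 1 {25}.
    Root 18: left subtree has 4 nodes {6, 31, 19, 39}, right has 4 {20, 29, 2, 22}.
      Root 31: left subtree has 1 node {6}, right has 2 {19, 39}.
        Root 39: left subtree has 1 node {19}, right has 0 { }.
      Root 2: left subtree has 2 nodes {20, 29}, right has 1 {22}.
        Root 20: left subtree has 0 nodes { }, right has 1 {29}.

6, 19, 39, 31, 29, 20, 22, 2, 18, 25, 7, 10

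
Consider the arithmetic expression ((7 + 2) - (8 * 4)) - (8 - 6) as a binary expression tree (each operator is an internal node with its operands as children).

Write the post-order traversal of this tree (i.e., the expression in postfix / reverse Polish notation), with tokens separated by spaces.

7 2 + 8 4 * - 8 6 - -

Post-order on an expression tree gives postfix notation: for each operator, emit left operand, right operand, then the operator.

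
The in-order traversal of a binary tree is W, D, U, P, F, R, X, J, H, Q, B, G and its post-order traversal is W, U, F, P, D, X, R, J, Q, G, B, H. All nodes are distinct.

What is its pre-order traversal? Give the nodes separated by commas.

The last element of post-order is the root; it splits in-order into left and right subtrees.
Root H: left subtree has 8 nodes {W, D, U, P, F, R, X, J}, right has 3 {Q, B, G}.
  Root J: left subtree has 7 nodes {W, D, U, P, F, R, X}, right has 0 { }.
    Root R: left subtree has 5 nodes {W, D, U, P, F}, right has 1 {X}.
      Root D: left subtree has 1 node {W}, right has 3 {U, P, F}.
        Root P: left subtree has 1 node {U}, right has 1 {F}.
  Root B: left subtree has 1 node {Q}, right has 1 {G}.

H, J, R, D, W, P, U, F, X, B, Q, G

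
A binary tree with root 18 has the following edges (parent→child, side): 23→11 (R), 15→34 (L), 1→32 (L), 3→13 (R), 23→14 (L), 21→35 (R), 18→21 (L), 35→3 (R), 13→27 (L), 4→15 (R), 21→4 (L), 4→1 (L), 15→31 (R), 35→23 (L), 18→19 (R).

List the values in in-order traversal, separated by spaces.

32 1 4 34 15 31 21 14 23 11 35 3 27 13 18 19

In-order visits the left subtree, then the node, then the right subtree.
At 18: go left to 21.
  At 21: go left to 4.
    At 4: go left to 1.
      At 1: go left to 32.
        32 is a leaf — visit 32.
      Visit 1.
      At 1: no right child.
    Visit 4.
    At 4: go right to 15.
      At 15: go left to 34.
        34 is a leaf — visit 34.
      Visit 15.
      At 15: go right to 31.
        31 is a leaf — visit 31.
  Visit 21.
  At 21: go right to 35.
    At 35: go left to 23.
      At 23: go left to 14.
        14 is a leaf — visit 14.
      Visit 23.
      At 23: go right to 11.
        11 is a leaf — visit 11.
    Visit 35.
    At 35: go right to 3.
      At 3: no left child.
      Visit 3.
      At 3: go right to 13.
        At 13: go left to 27.
          27 is a leaf — visit 27.
        Visit 13.
        At 13: no right child.
Visit 18.
At 18: go right to 19.
  19 is a leaf — visit 19.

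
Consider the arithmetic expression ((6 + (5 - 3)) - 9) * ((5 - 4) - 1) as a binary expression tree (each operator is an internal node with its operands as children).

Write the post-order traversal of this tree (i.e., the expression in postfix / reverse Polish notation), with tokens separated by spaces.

6 5 3 - + 9 - 5 4 - 1 - *

Post-order on an expression tree gives postfix notation: for each operator, emit left operand, right operand, then the operator.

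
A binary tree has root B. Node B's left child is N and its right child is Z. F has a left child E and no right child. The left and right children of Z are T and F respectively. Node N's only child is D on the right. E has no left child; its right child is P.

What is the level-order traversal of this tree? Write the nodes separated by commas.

Level-order visits nodes level by level from the root, left to right within each level.
Level 0: B
Level 1: N, Z
Level 2: D, T, F
Level 3: E
Level 4: P

B, N, Z, D, T, F, E, P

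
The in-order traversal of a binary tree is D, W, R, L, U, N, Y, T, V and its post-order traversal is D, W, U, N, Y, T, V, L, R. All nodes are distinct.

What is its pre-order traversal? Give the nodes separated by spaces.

R W D L V T Y N U

The last element of post-order is the root; it splits in-order into left and right subtrees.
Root R: left subtree has 2 nodes {D, W}, right has 6 {L, U, N, Y, T, V}.
  Root W: left subtree has 1 node {D}, right has 0 { }.
  Root L: left subtree has 0 nodes { }, right has 5 {U, N, Y, T, V}.
    Root V: left subtree has 4 nodes {U, N, Y, T}, right has 0 { }.
      Root T: left subtree has 3 nodes {U, N, Y}, right has 0 { }.
        Root Y: left subtree has 2 nodes {U, N}, right has 0 { }.
          Root N: left subtree has 1 node {U}, right has 0 { }.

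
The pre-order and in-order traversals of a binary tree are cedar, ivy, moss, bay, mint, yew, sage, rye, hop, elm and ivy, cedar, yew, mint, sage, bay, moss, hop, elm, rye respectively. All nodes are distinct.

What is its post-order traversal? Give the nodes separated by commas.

ivy, yew, sage, mint, bay, elm, hop, rye, moss, cedar

The first element of pre-order is the root; it splits in-order into left and right subtrees.
Root cedar: left subtree has 1 node {ivy}, right has 8 {yew, mint, sage, bay, moss, hop, elm, rye}.
  Root moss: left subtree has 4 nodes {yew, mint, sage, bay}, right has 3 {hop, elm, rye}.
    Root bay: left subtree has 3 nodes {yew, mint, sage}, right has 0 { }.
      Root mint: left subtree has 1 node {yew}, right has 1 {sage}.
    Root rye: left subtree has 2 nodes {hop, elm}, right has 0 { }.
      Root hop: left subtree has 0 nodes { }, right has 1 {elm}.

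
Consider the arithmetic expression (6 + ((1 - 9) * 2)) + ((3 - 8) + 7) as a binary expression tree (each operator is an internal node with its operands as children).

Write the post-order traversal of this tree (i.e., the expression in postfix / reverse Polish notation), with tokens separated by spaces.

Post-order on an expression tree gives postfix notation: for each operator, emit left operand, right operand, then the operator.

6 1 9 - 2 * + 3 8 - 7 + +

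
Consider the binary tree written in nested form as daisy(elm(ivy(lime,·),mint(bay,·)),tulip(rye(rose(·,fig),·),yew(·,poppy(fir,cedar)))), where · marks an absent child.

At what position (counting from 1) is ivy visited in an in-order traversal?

2

In-order visits the left subtree, then the node, then the right subtree.
At daisy: go left to elm.
  At elm: go left to ivy.
    At ivy: go left to lime.
      lime is a leaf — visit lime.
    Visit ivy.
    At ivy: no right child.
  Visit elm.
  At elm: go right to mint.
    At mint: go left to bay.
      bay is a leaf — visit bay.
    Visit mint.
    At mint: no right child.
Visit daisy.
At daisy: go right to tulip.
  At tulip: go left to rye.
    At rye: go left to rose.
      At rose: no left child.
      Visit rose.
      At rose: go right to fig.
        fig is a leaf — visit fig.
    Visit rye.
    At rye: no right child.
  Visit tulip.
  At tulip: go right to yew.
    At yew: no left child.
    Visit yew.
    At yew: go right to poppy.
      At poppy: go left to fir.
        fir is a leaf — visit fir.
      Visit poppy.
      At poppy: go right to cedar.
        cedar is a leaf — visit cedar.
Full in-order sequence: lime, ivy, elm, bay, mint, daisy, rose, fig, rye, tulip, yew, fir, poppy, cedar.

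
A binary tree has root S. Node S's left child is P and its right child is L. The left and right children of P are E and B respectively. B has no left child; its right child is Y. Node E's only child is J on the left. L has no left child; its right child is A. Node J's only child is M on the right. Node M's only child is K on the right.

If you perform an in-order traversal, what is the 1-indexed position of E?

4

In-order visits the left subtree, then the node, then the right subtree.
At S: go left to P.
  At P: go left to E.
    At E: go left to J.
      At J: no left child.
      Visit J.
      At J: go right to M.
        At M: no left child.
        Visit M.
        At M: go right to K.
          K is a leaf — visit K.
    Visit E.
    At E: no right child.
  Visit P.
  At P: go right to B.
    At B: no left child.
    Visit B.
    At B: go right to Y.
      Y is a leaf — visit Y.
Visit S.
At S: go right to L.
  At L: no left child.
  Visit L.
  At L: go right to A.
    A is a leaf — visit A.
Full in-order sequence: J, M, K, E, P, B, Y, S, L, A.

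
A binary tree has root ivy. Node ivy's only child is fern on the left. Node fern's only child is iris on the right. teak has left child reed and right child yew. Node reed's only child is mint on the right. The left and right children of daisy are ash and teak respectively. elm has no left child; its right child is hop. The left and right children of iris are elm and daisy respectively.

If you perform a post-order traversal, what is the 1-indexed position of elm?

Post-order visits the left subtree, then the right subtree, then the node.
At ivy: go left to fern.
  At fern: no left child.
  At fern: go right to iris.
    At iris: go left to elm.
      At elm: no left child.
      At elm: go right to hop.
        hop is a leaf — visit hop.
      Visit elm.
    At iris: go right to daisy.
      At daisy: go left to ash.
        ash is a leaf — visit ash.
      At daisy: go right to teak.
        At teak: go left to reed.
          At reed: no left child.
          At reed: go right to mint.
            mint is a leaf — visit mint.
          Visit reed.
        At teak: go right to yew.
          yew is a leaf — visit yew.
        Visit teak.
      Visit daisy.
    Visit iris.
  Visit fern.
At ivy: no right child.
Visit ivy.
Full post-order sequence: hop, elm, ash, mint, reed, yew, teak, daisy, iris, fern, ivy.

2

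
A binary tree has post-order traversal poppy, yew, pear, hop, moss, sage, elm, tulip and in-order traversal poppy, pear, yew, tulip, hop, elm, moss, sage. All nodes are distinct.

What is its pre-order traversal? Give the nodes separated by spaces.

The last element of post-order is the root; it splits in-order into left and right subtrees.
Root tulip: left subtree has 3 nodes {poppy, pear, yew}, right has 4 {hop, elm, moss, sage}.
  Root pear: left subtree has 1 node {poppy}, right has 1 {yew}.
  Root elm: left subtree has 1 node {hop}, right has 2 {moss, sage}.
    Root sage: left subtree has 1 node {moss}, right has 0 { }.

tulip pear poppy yew elm hop sage moss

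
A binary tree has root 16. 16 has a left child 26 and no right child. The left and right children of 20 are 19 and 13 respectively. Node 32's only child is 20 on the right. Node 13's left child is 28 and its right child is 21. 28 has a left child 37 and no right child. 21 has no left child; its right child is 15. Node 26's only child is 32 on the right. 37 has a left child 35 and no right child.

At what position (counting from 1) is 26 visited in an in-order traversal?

In-order visits the left subtree, then the node, then the right subtree.
At 16: go left to 26.
  At 26: no left child.
  Visit 26.
  At 26: go right to 32.
    At 32: no left child.
    Visit 32.
    At 32: go right to 20.
      At 20: go left to 19.
        19 is a leaf — visit 19.
      Visit 20.
      At 20: go right to 13.
        At 13: go left to 28.
          At 28: go left to 37.
            At 37: go left to 35.
              35 is a leaf — visit 35.
            Visit 37.
            At 37: no right child.
          Visit 28.
          At 28: no right child.
        Visit 13.
        At 13: go right to 21.
          At 21: no left child.
          Visit 21.
          At 21: go right to 15.
            15 is a leaf — visit 15.
Visit 16.
At 16: no right child.
Full in-order sequence: 26, 32, 19, 20, 35, 37, 28, 13, 21, 15, 16.

1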